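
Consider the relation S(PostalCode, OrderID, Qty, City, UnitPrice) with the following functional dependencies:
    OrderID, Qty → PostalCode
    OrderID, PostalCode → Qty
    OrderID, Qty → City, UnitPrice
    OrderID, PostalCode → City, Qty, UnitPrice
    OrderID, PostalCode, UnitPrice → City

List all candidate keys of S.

{OrderID} never appears on the right of any FD, so every key must include it.
{OrderID, PostalCode} is a candidate key since {OrderID, PostalCode}⁺ = {City, OrderID, PostalCode, Qty, UnitPrice} covers every attribute.
{OrderID, Qty} is a candidate key since {OrderID, Qty}⁺ = {City, OrderID, PostalCode, Qty, UnitPrice} covers every attribute.
These are minimal and exhaustive — every other superkey contains one of them.

{OrderID, PostalCode}, {OrderID, Qty}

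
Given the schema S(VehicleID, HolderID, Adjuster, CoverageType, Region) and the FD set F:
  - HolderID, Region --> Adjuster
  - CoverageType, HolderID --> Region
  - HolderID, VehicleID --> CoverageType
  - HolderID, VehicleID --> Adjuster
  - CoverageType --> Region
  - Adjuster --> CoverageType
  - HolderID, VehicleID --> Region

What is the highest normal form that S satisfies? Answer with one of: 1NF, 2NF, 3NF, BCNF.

Candidate key: {HolderID, VehicleID}. Prime attributes: {HolderID, VehicleID}.
HolderID, Region --> Adjuster: {HolderID, Region}⁺ = {Adjuster, CoverageType, HolderID, Region}, which is not all of the attributes, so the left side is not a superkey — BCNF is violated.
HolderID, Region --> Adjuster has non-prime {Adjuster} on the right and a non-superkey on the left, so 3NF fails.
No non-prime attribute depends on a proper subset of any candidate key, so 2NF holds.

2NF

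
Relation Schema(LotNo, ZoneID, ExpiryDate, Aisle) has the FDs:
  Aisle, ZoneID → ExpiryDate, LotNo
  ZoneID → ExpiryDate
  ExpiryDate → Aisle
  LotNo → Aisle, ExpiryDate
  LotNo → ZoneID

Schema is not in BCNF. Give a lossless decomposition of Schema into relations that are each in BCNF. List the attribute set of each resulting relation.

Candidate keys of the original relation: {LotNo}, {ZoneID}.
{Aisle, ExpiryDate, LotNo, ZoneID}: {ExpiryDate} determines {Aisle, ExpiryDate} here but is not a superkey — split on ExpiryDate → Aisle, giving {Aisle, ExpiryDate} and {ExpiryDate, LotNo, ZoneID}.
{Aisle, ExpiryDate}: every determinant is a superkey — BCNF.
{ExpiryDate, LotNo, ZoneID}: every determinant is a superkey — BCNF.

{Aisle, ExpiryDate}; {ExpiryDate, LotNo, ZoneID}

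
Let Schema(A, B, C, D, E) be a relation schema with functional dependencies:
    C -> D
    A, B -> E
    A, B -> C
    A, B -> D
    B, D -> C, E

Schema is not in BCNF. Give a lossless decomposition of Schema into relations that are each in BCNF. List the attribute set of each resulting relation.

Candidate key of the original relation: {A, B}.
{A, B, C, D, E}: {C} determines {C, D} here but is not a superkey — split on C -> D, giving {C, D} and {A, B, C, E}.
{C, D} is in BCNF.
{A, B, C, E}: {B, C} determines {B, C, E} here but is not a superkey — split on B, C -> E, giving {B, C, E} and {A, B, C}.
{B, C, E} is in BCNF.
{A, B, C} is in BCNF.

{A, B, C}; {B, C, E}; {C, D}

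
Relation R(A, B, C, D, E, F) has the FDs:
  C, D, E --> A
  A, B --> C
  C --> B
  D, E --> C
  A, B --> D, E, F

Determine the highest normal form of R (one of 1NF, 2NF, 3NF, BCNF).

Candidate keys: {A, B}, {A, C}, {D, E}. Prime attributes: {A, B, C, D, E}.
C --> B breaks BCNF: {C}⁺ = {B, C}, so {C} is not a superkey.
Since {B} ⊆ prime attributes and every other non-superkey FD also has a prime right side, the schema is in 3NF.

3NF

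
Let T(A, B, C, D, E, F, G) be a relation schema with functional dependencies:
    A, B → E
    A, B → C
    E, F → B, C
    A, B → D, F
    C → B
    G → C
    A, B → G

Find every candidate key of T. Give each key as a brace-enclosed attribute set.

{A} never appears on the right of any FD, so every key must include it.
{A, B} is a candidate key since {A, B}⁺ = {A, B, C, D, E, F, G} covers every attribute.
{A, C} is a candidate key since {A, C}⁺ = {A, B, C, D, E, F, G} covers every attribute.
{A, G} is a candidate key since {A, G}⁺ = {A, B, C, D, E, F, G} covers every attribute.
{A, E, F} is a candidate key since {A, E, F}⁺ = {A, B, C, D, E, F, G} covers every attribute.
Any other superkey properly contains one of these, so there are no further candidate keys.

{A, B}, {A, C}, {A, E, F}, {A, G}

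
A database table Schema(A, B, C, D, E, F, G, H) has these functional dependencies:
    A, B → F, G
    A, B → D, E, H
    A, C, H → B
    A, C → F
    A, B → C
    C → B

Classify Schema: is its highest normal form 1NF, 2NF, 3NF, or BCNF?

Candidate keys: {A, B}, {A, C}. Prime attributes: {A, B, C}.
For C → B we have {C}⁺ = {B, C}; {C} is not a superkey, so BCNF fails.
Its right-hand attributes {B} are all prime, as are those of every other non-superkey FD — the relation is in 3NF.

3NF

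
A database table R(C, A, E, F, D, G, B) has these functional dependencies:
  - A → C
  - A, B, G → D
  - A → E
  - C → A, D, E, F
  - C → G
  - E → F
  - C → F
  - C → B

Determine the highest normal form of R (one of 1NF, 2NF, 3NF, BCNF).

Candidate keys: {A}, {C}. Prime attributes: {A, C}.
E → F breaks BCNF: {E}⁺ = {E, F}, so {E} is not a superkey.
E → F has non-prime {F} on the right and a non-superkey on the left, so 3NF fails.
All keys have size 1, which rules out partial dependencies — 2NF is satisfied.

2NF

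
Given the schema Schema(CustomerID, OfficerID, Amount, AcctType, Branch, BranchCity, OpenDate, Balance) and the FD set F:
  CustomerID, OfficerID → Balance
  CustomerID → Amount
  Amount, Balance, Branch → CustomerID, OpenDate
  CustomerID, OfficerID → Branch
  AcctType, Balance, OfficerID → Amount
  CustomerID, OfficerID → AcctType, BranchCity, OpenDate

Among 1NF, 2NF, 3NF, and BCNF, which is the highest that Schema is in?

1NF

Candidate keys: {AcctType, Balance, Branch, OfficerID}, {Amount, Balance, Branch, OfficerID}, {CustomerID, OfficerID}. Prime attributes: {AcctType, Amount, Balance, Branch, CustomerID, OfficerID}.
CustomerID → Amount breaks BCNF: {CustomerID}⁺ = {Amount, CustomerID}, so {CustomerID} is not a superkey.
Because {OpenDate} is non-prime and the left side of Amount, Balance, Branch → CustomerID, OpenDate is not a superkey, the relation is not in 3NF.
{Amount, Balance, Branch} is a proper subset of the key {Amount, Balance, Branch, OfficerID}, and {Amount, Balance, Branch}⁺ contains the non-prime attribute {OpenDate} — a partial dependency, so 2NF is violated.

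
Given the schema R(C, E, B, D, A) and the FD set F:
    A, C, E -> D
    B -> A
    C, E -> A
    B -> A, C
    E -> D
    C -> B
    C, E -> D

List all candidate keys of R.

{B, E}, {C, E}

Attributes never on any right-hand side: {E} — every candidate key must contain it.
{B, E} is a candidate key since {B, E}⁺ = {A, B, C, D, E} covers every attribute.
{C, E} is a candidate key since {C, E}⁺ = {A, B, C, D, E} covers every attribute.
No proper subset of any of these is a key, and no other minimal superkey exists.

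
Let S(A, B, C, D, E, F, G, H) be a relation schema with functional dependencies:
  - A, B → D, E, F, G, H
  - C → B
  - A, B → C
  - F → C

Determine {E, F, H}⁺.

{B, C, E, F, H}

Start with {E, F, H}.
F → C applies; add {C} → now {C, E, F, H}.
C → B applies; add {B} → now {B, C, E, F, H}.
No further FD applies.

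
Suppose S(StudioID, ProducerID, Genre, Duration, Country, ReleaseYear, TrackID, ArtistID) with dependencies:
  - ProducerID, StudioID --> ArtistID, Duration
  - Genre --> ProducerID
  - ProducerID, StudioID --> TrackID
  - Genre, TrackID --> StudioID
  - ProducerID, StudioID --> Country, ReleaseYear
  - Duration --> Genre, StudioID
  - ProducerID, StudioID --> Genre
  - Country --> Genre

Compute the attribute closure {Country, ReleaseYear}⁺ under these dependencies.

{Country, Genre, ProducerID, ReleaseYear}

Start with {Country, ReleaseYear}.
Country --> Genre applies; add {Genre} → now {Country, Genre, ReleaseYear}.
Genre --> ProducerID applies; add {ProducerID} → now {Country, Genre, ProducerID, ReleaseYear}.
No further FD applies.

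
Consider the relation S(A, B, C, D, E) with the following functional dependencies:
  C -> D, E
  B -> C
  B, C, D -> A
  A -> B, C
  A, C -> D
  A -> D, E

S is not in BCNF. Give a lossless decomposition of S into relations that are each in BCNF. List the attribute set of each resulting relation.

{A, B, C}; {C, D, E}

Candidate keys of the original relation: {A}, {B}.
In {A, B, C, D, E}, {C} is not a superkey ({C}⁺ restricted to this set is {C, D, E}), so split on C -> D, E into {C, D, E} and {A, B, C}.
{C, D, E}: every determinant is a superkey — BCNF.
{A, B, C}: every determinant is a superkey — BCNF.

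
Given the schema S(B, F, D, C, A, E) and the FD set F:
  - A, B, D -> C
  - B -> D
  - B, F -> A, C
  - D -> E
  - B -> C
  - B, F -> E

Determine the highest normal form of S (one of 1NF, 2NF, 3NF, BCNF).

Candidate key: {B, F}. Prime attributes: {B, F}.
For A, B, D -> C we have {A, B, D}⁺ = {A, B, C, D, E}; {A, B, D} is not a superkey, so BCNF fails.
A, B, D -> C determines the non-prime attribute {C} from a non-superkey — 3NF is violated.
{B} is a proper subset of the key {B, F}, and {B}⁺ contains the non-prime attributes {C, D, E} — a partial dependency, so 2NF is violated.

1NF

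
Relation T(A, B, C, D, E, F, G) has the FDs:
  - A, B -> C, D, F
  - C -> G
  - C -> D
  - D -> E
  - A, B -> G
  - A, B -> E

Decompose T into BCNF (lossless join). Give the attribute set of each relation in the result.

{A, B, C, F}; {C, D, G}; {D, E}

Candidate key of the original relation: {A, B}.
Within {A, B, C, D, E, F, G}: {C}⁺ ∩ {A, B, C, D, E, F, G} = {C, D, E, G}, not the whole set, so C -> D, E, G violates BCNF; decompose into {C, D, E, G} and {A, B, C, F}.
Within {C, D, E, G}: {D}⁺ ∩ {C, D, E, G} = {D, E}, not the whole set, so D -> E violates BCNF; decompose into {D, E} and {C, D, G}.
{D, E} has no BCNF violation.
{C, D, G} has no BCNF violation.
{A, B, C, F} has no BCNF violation.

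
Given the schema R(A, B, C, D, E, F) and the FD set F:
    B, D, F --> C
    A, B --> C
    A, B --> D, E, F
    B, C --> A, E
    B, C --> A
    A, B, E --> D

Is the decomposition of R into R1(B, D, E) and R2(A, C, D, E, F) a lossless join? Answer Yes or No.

Common attributes: {D, E}; their closure is {D, E}.
R1 ⊄ {D, E} and R2 ⊄ {D, E}, so the split is lossy.

No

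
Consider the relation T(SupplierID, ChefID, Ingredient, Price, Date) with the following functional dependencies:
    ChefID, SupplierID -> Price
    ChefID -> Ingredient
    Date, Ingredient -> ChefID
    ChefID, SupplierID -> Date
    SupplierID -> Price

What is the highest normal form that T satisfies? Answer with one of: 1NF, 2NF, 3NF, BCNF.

Candidate keys: {ChefID, SupplierID}, {Date, Ingredient, SupplierID}. Prime attributes: {ChefID, Date, Ingredient, SupplierID}.
For ChefID -> Ingredient we have {ChefID}⁺ = {ChefID, Ingredient}; {ChefID} is not a superkey, so BCNF fails.
SupplierID -> Price has non-prime {Price} on the right and a non-superkey on the left, so 3NF fails.
The proper key subset {SupplierID} of {ChefID, SupplierID} determines non-prime {Price}, so the relation is not even in 2NF.

1NF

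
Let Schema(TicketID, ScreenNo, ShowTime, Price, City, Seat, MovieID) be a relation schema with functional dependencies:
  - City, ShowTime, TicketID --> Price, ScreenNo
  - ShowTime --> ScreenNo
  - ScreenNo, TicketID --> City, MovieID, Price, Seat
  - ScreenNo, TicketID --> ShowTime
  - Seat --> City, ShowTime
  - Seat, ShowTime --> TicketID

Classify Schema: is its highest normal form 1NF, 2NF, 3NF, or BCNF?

3NF

Candidate keys: {ScreenNo, TicketID}, {Seat}, {ShowTime, TicketID}. Prime attributes: {ScreenNo, Seat, ShowTime, TicketID}.
ShowTime --> ScreenNo breaks BCNF: {ShowTime}⁺ = {ScreenNo, ShowTime}, so {ShowTime} is not a superkey.
Since {ScreenNo} ⊆ prime attributes and every other non-superkey FD also has a prime right side, the schema is in 3NF.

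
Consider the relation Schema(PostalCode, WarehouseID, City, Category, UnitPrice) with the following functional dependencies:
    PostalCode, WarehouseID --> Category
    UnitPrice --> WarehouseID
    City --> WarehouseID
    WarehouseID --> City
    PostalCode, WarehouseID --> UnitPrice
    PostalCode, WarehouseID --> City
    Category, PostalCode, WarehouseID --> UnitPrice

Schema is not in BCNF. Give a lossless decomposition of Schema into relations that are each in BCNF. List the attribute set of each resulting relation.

{Category, PostalCode, UnitPrice}; {City, UnitPrice}; {City, WarehouseID}

Candidate keys of the original relation: {City, PostalCode}, {PostalCode, UnitPrice}, {PostalCode, WarehouseID}.
{Category, City, PostalCode, UnitPrice, WarehouseID}: {UnitPrice} determines {City, UnitPrice, WarehouseID} here but is not a superkey — split on UnitPrice --> City, WarehouseID, giving {City, UnitPrice, WarehouseID} and {Category, PostalCode, UnitPrice}.
{City, UnitPrice, WarehouseID}: {City} determines {City, WarehouseID} here but is not a superkey — split on City --> WarehouseID, giving {City, WarehouseID} and {City, UnitPrice}.
{City, WarehouseID}: every determinant is a superkey — BCNF.
{City, UnitPrice}: every determinant is a superkey — BCNF.
{Category, PostalCode, UnitPrice}: every determinant is a superkey — BCNF.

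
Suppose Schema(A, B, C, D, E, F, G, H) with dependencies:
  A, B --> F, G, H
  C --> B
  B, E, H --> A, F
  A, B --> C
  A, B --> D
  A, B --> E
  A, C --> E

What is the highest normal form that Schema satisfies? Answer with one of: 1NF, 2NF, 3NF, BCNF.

Candidate keys: {A, B}, {A, C}, {B, E, H}, {C, E, H}. Prime attributes: {A, B, C, E, H}.
C --> B: {C}⁺ = {B, C}, which is not all of the attributes, so the left side is not a superkey — BCNF is violated.
Its right-hand attributes {B} are all prime, as are those of every other non-superkey FD — the relation is in 3NF.

3NF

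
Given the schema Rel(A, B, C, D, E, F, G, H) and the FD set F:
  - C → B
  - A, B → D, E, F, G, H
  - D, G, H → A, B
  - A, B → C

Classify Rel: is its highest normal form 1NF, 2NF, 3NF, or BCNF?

Candidate keys: {A, B}, {A, C}, {D, G, H}. Prime attributes: {A, B, C, D, G, H}.
C → B breaks BCNF: {C}⁺ = {B, C}, so {C} is not a superkey.
Its right-hand attributes {B} are all prime, as are those of every other non-superkey FD — the relation is in 3NF.

3NF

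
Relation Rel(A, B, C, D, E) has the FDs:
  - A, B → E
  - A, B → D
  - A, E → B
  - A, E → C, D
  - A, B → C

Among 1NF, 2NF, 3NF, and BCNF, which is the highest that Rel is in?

Candidate keys: {A, B}, {A, E}. Prime attributes: {A, B, E}.
Each dependency's left side is a superkey — BCNF holds.

BCNF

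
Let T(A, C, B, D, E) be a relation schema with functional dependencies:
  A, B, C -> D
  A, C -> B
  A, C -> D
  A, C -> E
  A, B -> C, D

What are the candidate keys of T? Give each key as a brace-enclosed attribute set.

No FD produces {A}, so it must be in every candidate key.
Closure of {A, B} is {A, B, C, D, E}, the whole schema; {A, B} is a candidate key.
Closure of {A, C} is {A, B, C, D, E}, the whole schema; {A, C} is a candidate key.
These are minimal and exhaustive — every other superkey contains one of them.

{A, B}, {A, C}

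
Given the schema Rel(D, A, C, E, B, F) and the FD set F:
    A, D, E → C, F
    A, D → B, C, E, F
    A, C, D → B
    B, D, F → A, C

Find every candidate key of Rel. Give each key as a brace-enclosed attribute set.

No FD produces {D}, so it must be in every candidate key.
{A, D}⁺ = {A, B, C, D, E, F}, which is every attribute, so {A, D} is a candidate key.
{B, D, F}⁺ = {A, B, C, D, E, F}, which is every attribute, so {B, D, F} is a candidate key.
These are minimal and exhaustive — every other superkey contains one of them.

{A, D}, {B, D, F}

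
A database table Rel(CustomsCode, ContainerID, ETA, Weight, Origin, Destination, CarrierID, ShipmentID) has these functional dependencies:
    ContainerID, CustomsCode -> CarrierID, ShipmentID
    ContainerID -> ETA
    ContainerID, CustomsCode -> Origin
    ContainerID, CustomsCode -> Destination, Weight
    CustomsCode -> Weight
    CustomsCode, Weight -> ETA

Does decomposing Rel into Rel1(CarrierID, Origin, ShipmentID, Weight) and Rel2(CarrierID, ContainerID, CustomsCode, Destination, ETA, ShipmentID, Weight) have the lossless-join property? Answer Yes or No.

No

Rel1 ∩ Rel2 = {CarrierID, ShipmentID, Weight}; its closure under F is {CarrierID, ShipmentID, Weight}.
Rel1 ⊄ {CarrierID, ShipmentID, Weight} and Rel2 ⊄ {CarrierID, ShipmentID, Weight}, so the split is lossy.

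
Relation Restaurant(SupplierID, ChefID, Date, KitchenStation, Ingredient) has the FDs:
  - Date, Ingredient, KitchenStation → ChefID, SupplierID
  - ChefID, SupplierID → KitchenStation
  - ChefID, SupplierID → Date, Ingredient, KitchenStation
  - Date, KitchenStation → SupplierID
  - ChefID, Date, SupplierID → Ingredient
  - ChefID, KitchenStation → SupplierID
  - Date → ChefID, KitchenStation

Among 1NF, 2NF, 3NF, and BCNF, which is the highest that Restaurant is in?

Candidate keys: {ChefID, KitchenStation}, {ChefID, SupplierID}, {Date}. Prime attributes: {ChefID, Date, KitchenStation, SupplierID}.
The left-hand side of every FD is a superkey, so BCNF is satisfied.

BCNF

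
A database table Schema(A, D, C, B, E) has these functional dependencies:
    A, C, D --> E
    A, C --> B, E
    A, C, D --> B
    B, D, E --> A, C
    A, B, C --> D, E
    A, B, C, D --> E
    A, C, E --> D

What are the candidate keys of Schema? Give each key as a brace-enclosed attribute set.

{A, C}, {B, D, E}

{A, C}⁺ = {A, B, C, D, E}, which is every attribute, so {A, C} is a candidate key.
{B, D, E}⁺ = {A, B, C, D, E}, which is every attribute, so {B, D, E} is a candidate key.
Any other superkey properly contains one of these, so there are no further candidate keys.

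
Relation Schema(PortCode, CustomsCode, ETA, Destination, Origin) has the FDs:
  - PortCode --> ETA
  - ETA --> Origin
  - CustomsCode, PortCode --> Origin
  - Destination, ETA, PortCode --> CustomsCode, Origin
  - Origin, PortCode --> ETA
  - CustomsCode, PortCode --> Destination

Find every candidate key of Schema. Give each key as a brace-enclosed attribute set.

{CustomsCode, PortCode}, {Destination, PortCode}

No FD produces {PortCode}, so it must be in every candidate key.
{CustomsCode, PortCode} is a candidate key since {CustomsCode, PortCode}⁺ = {CustomsCode, Destination, ETA, Origin, PortCode} covers every attribute.
{Destination, PortCode} is a candidate key since {Destination, PortCode}⁺ = {CustomsCode, Destination, ETA, Origin, PortCode} covers every attribute.
Any other superkey properly contains one of these, so there are no further candidate keys.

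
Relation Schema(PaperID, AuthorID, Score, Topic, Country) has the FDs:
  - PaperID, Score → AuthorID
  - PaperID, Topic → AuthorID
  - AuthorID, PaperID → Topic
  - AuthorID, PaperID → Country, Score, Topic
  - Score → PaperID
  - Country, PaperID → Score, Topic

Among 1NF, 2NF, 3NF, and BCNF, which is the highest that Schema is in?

Candidate keys: {AuthorID, PaperID}, {Country, PaperID}, {PaperID, Topic}, {Score}. Prime attributes: {AuthorID, Country, PaperID, Score, Topic}.
The left-hand side of every FD is a superkey, so BCNF is satisfied.

BCNF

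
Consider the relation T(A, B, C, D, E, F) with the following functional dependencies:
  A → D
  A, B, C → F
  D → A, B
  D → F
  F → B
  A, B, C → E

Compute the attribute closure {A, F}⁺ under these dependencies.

Start with {A, F}.
A → D applies; add {D} → now {A, D, F}.
D → A, B applies; add {B} → now {A, B, D, F}.
No further FD applies.

{A, B, D, F}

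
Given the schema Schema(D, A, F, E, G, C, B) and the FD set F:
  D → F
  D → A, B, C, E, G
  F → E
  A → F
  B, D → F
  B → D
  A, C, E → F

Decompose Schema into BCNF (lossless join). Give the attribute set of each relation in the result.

{A, B, C, D, G}; {A, F}; {E, F}

Candidate keys of the original relation: {B}, {D}.
{A, B, C, D, E, F, G}: {F} determines {E, F} here but is not a superkey — split on F → E, giving {E, F} and {A, B, C, D, F, G}.
{E, F} has no BCNF violation.
{A, B, C, D, F, G}: {A} determines {A, F} here but is not a superkey — split on A → F, giving {A, F} and {A, B, C, D, G}.
{A, F} has no BCNF violation.
{A, B, C, D, G} has no BCNF violation.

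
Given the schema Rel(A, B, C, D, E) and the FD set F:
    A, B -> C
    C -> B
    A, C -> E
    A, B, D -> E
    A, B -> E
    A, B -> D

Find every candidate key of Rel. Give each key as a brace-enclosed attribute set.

{A} never appears on the right of any FD, so every key must include it.
Closure of {A, B} is {A, B, C, D, E}, the whole schema; {A, B} is a candidate key.
Closure of {A, C} is {A, B, C, D, E}, the whole schema; {A, C} is a candidate key.
Any other superkey properly contains one of these, so there are no further candidate keys.

{A, B}, {A, C}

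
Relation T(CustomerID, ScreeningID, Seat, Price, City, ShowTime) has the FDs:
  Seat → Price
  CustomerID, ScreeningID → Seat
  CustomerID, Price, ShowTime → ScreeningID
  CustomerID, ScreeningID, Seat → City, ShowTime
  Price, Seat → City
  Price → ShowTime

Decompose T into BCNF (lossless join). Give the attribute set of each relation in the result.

Candidate keys of the original relation: {CustomerID, Price}, {CustomerID, ScreeningID}, {CustomerID, Seat}.
{City, CustomerID, Price, ScreeningID, Seat, ShowTime}: {Seat} determines {City, Price, Seat, ShowTime} here but is not a superkey — split on Seat → City, Price, ShowTime, giving {City, Price, Seat, ShowTime} and {CustomerID, ScreeningID, Seat}.
{City, Price, Seat, ShowTime}: {Price} determines {Price, ShowTime} here but is not a superkey — split on Price → ShowTime, giving {Price, ShowTime} and {City, Price, Seat}.
{Price, ShowTime}: every determinant is a superkey — BCNF.
{City, Price, Seat}: every determinant is a superkey — BCNF.
{CustomerID, ScreeningID, Seat}: every determinant is a superkey — BCNF.

{City, Price, Seat}; {CustomerID, ScreeningID, Seat}; {Price, ShowTime}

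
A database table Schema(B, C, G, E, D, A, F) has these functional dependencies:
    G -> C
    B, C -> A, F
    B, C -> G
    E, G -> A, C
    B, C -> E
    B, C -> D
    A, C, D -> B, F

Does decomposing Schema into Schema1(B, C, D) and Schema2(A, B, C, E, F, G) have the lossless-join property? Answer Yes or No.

Common attributes: {B, C}; their closure is {A, B, C, D, E, F, G}.
This includes all of Schema1, so the common attributes are a superkey of Schema1 — the join is lossless.

Yes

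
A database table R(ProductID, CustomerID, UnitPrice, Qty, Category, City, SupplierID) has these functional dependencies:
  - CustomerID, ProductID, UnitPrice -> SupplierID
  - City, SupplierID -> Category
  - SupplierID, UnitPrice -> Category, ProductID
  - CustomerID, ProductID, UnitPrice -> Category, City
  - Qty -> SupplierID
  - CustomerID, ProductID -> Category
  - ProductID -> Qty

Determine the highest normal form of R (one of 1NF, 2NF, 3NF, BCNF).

1NF

Candidate keys: {CustomerID, ProductID, UnitPrice}, {CustomerID, Qty, UnitPrice}, {CustomerID, SupplierID, UnitPrice}. Prime attributes: {CustomerID, ProductID, Qty, SupplierID, UnitPrice}.
City, SupplierID -> Category breaks BCNF: {City, SupplierID}⁺ = {Category, City, SupplierID}, so {City, SupplierID} is not a superkey.
City, SupplierID -> Category has non-prime {Category} on the right and a non-superkey on the left, so 3NF fails.
{CustomerID, ProductID} is a proper subset of the key {CustomerID, ProductID, UnitPrice}, and {CustomerID, ProductID}⁺ contains the non-prime attribute {Category} — a partial dependency, so 2NF is violated.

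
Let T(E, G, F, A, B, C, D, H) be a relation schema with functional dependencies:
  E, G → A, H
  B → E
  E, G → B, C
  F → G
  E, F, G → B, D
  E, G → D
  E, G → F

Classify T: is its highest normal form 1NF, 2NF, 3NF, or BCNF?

Candidate keys: {B, F}, {B, G}, {E, F}, {E, G}. Prime attributes: {B, E, F, G}.
For B → E we have {B}⁺ = {B, E}; {B} is not a superkey, so BCNF fails.
Since {E} ⊆ prime attributes and every other non-superkey FD also has a prime right side, the schema is in 3NF.

3NF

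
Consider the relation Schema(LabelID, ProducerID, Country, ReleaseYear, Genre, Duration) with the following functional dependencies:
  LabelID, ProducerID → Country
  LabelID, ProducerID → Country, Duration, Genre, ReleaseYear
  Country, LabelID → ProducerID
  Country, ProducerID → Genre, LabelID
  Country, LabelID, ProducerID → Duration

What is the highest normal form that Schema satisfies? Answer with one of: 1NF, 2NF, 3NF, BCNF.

Candidate keys: {Country, LabelID}, {Country, ProducerID}, {LabelID, ProducerID}. Prime attributes: {Country, LabelID, ProducerID}.
Each dependency's left side is a superkey — BCNF holds.

BCNF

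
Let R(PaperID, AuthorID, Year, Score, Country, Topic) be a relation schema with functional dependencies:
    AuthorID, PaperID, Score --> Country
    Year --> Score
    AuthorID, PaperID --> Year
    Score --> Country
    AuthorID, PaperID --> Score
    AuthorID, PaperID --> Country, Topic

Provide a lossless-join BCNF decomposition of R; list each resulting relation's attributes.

Candidate key of the original relation: {AuthorID, PaperID}.
Within {AuthorID, Country, PaperID, Score, Topic, Year}: {Year}⁺ ∩ {AuthorID, Country, PaperID, Score, Topic, Year} = {Country, Score, Year}, not the whole set, so Year --> Country, Score violates BCNF; decompose into {Country, Score, Year} and {AuthorID, PaperID, Topic, Year}.
Within {Country, Score, Year}: {Score}⁺ ∩ {Country, Score, Year} = {Country, Score}, not the whole set, so Score --> Country violates BCNF; decompose into {Country, Score} and {Score, Year}.
{Country, Score} has no BCNF violation.
{Score, Year} has no BCNF violation.
{AuthorID, PaperID, Topic, Year} has no BCNF violation.

{AuthorID, PaperID, Topic, Year}; {Country, Score}; {Score, Year}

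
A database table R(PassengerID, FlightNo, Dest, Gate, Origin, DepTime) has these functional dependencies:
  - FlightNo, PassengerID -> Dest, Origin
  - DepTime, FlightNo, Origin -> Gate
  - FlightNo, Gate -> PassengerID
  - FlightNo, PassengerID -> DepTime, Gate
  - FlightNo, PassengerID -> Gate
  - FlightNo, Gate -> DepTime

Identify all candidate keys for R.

No FD produces {FlightNo}, so it must be in every candidate key.
Closure of {FlightNo, Gate} is {DepTime, Dest, FlightNo, Gate, Origin, PassengerID}, the whole schema; {FlightNo, Gate} is a candidate key.
Closure of {FlightNo, PassengerID} is {DepTime, Dest, FlightNo, Gate, Origin, PassengerID}, the whole schema; {FlightNo, PassengerID} is a candidate key.
Closure of {DepTime, FlightNo, Origin} is {DepTime, Dest, FlightNo, Gate, Origin, PassengerID}, the whole schema; {DepTime, FlightNo, Origin} is a candidate key.
No proper subset of any of these is a key, and no other minimal superkey exists.

{DepTime, FlightNo, Origin}, {FlightNo, Gate}, {FlightNo, PassengerID}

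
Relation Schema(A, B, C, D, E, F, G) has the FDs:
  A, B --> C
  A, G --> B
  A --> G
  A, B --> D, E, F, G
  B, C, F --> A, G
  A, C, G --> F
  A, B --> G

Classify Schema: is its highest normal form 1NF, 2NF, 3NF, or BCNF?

Candidate keys: {A}, {B, C, F}. Prime attributes: {A, B, C, F}.
Each dependency's left side is a superkey — BCNF holds.

BCNF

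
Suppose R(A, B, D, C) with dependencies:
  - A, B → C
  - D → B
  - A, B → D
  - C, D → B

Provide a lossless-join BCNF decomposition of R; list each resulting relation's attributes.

{A, C, D}; {B, D}

Candidate keys of the original relation: {A, B}, {A, D}.
In {A, B, C, D}, {D} is not a superkey ({D}⁺ restricted to this set is {B, D}), so split on D → B into {B, D} and {A, C, D}.
{B, D} has no BCNF violation.
{A, C, D} has no BCNF violation.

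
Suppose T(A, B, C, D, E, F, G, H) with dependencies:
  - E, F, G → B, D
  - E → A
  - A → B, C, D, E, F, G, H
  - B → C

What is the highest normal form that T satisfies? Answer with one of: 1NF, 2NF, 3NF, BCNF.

Candidate keys: {A}, {E}. Prime attributes: {A, E}.
B → C breaks BCNF: {B}⁺ = {B, C}, so {B} is not a superkey.
B → C determines the non-prime attribute {C} from a non-superkey — 3NF is violated.
Every candidate key is a single attribute, so no partial dependency is possible; 2NF holds.

2NF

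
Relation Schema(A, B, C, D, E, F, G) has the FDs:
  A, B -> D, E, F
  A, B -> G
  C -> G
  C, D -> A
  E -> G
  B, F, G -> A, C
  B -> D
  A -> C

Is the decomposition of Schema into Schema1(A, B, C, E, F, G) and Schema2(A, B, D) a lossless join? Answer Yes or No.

The shared attributes are {A, B} and {A, B}⁺ = {A, B, C, D, E, F, G}.
Since Schema1 ⊆ {A, B, C, D, E, F, G}, the intersection is a superkey of Schema1; the decomposition is lossless.

Yes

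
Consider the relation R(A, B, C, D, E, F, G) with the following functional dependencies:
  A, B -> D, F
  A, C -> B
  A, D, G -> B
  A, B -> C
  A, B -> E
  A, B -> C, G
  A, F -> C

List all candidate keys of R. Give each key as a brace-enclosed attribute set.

{A, B}, {A, C}, {A, D, G}, {A, F}

Attributes never on any right-hand side: {A} — every candidate key must contain it.
{A, B}⁺ = {A, B, C, D, E, F, G}, which is every attribute, so {A, B} is a candidate key.
{A, C}⁺ = {A, B, C, D, E, F, G}, which is every attribute, so {A, C} is a candidate key.
{A, F}⁺ = {A, B, C, D, E, F, G}, which is every attribute, so {A, F} is a candidate key.
{A, D, G}⁺ = {A, B, C, D, E, F, G}, which is every attribute, so {A, D, G} is a candidate key.
These are minimal and exhaustive — every other superkey contains one of them.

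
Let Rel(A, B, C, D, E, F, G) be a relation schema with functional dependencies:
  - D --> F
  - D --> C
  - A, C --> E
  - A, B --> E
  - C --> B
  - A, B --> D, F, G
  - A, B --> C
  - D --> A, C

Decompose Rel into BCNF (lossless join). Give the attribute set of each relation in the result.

Candidate keys of the original relation: {A, B}, {A, C}, {D}.
In {A, B, C, D, E, F, G}, {C} is not a superkey ({C}⁺ restricted to this set is {B, C}), so split on C --> B into {B, C} and {A, C, D, E, F, G}.
{B, C} is in BCNF.
{A, C, D, E, F, G} is in BCNF.

{A, C, D, E, F, G}; {B, C}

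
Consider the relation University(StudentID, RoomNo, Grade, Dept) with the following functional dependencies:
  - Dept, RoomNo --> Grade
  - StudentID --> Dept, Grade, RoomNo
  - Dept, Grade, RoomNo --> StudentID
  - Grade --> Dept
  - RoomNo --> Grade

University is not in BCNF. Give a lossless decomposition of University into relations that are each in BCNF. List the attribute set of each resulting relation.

{Dept, Grade}; {Grade, RoomNo, StudentID}

Candidate keys of the original relation: {RoomNo}, {StudentID}.
Within {Dept, Grade, RoomNo, StudentID}: {Grade}⁺ ∩ {Dept, Grade, RoomNo, StudentID} = {Dept, Grade}, not the whole set, so Grade --> Dept violates BCNF; decompose into {Dept, Grade} and {Grade, RoomNo, StudentID}.
{Dept, Grade} is in BCNF.
{Grade, RoomNo, StudentID} is in BCNF.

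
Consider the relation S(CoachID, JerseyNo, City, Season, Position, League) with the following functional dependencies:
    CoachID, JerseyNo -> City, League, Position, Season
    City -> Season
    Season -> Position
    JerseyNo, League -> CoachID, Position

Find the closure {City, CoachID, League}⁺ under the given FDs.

Start with {City, CoachID, League}.
City -> Season applies; add {Season} → now {City, CoachID, League, Season}.
Season -> Position applies; add {Position} → now {City, CoachID, League, Position, Season}.
No further FD applies.

{City, CoachID, League, Position, Season}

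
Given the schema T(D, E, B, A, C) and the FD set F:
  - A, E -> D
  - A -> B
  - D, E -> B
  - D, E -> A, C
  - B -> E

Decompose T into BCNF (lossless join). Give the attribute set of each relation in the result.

Candidate keys of the original relation: {A}, {B, D}, {D, E}.
In {A, B, C, D, E}, {B} is not a superkey ({B}⁺ restricted to this set is {B, E}), so split on B -> E into {B, E} and {A, B, C, D}.
{B, E}: every determinant is a superkey — BCNF.
{A, B, C, D}: every determinant is a superkey — BCNF.

{A, B, C, D}; {B, E}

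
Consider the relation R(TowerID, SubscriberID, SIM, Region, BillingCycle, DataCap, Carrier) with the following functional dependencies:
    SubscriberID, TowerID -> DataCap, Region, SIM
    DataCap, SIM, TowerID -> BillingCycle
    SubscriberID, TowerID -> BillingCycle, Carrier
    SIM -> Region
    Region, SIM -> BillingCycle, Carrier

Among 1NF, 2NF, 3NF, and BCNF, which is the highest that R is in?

2NF

Candidate key: {SubscriberID, TowerID}. Prime attributes: {SubscriberID, TowerID}.
For DataCap, SIM, TowerID -> BillingCycle we have {DataCap, SIM, TowerID}⁺ = {BillingCycle, Carrier, DataCap, Region, SIM, TowerID}; {DataCap, SIM, TowerID} is not a superkey, so BCNF fails.
DataCap, SIM, TowerID -> BillingCycle has non-prime {BillingCycle} on the right and a non-superkey on the left, so 3NF fails.
No proper subset of a key has a non-prime attribute in its closure, so there is no partial dependency; 2NF holds.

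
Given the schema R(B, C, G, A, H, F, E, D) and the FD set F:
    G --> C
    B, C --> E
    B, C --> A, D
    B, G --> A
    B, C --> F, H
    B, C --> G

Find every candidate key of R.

{B, C}, {B, G}

{B} never appears on the right of any FD, so every key must include it.
{B, C}⁺ = {A, B, C, D, E, F, G, H} — all of the relation — so {B, C} is a candidate key.
{B, G}⁺ = {A, B, C, D, E, F, G, H} — all of the relation — so {B, G} is a candidate key.
Any other superkey properly contains one of these, so there are no further candidate keys.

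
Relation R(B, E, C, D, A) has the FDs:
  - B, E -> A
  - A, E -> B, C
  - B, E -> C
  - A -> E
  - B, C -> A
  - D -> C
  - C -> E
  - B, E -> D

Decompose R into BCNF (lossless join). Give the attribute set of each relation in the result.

{A, B, D}; {C, D}; {C, E}

Candidate keys of the original relation: {A}, {B, C}, {B, D}, {B, E}.
In {A, B, C, D, E}, {D} is not a superkey ({D}⁺ restricted to this set is {C, D, E}), so split on D -> C, E into {C, D, E} and {A, B, D}.
In {C, D, E}, {C} is not a superkey ({C}⁺ restricted to this set is {C, E}), so split on C -> E into {C, E} and {C, D}.
{C, E} is in BCNF.
{C, D} is in BCNF.
{A, B, D} is in BCNF.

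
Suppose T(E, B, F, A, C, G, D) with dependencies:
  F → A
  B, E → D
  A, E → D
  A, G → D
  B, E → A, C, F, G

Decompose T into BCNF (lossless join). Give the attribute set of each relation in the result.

Candidate key of the original relation: {B, E}.
{A, B, C, D, E, F, G}: {F} determines {A, F} here but is not a superkey — split on F → A, giving {A, F} and {B, C, D, E, F, G}.
{A, F} has no BCNF violation.
{B, C, D, E, F, G}: {E, F} determines {D, E, F} here but is not a superkey — split on E, F → D, giving {D, E, F} and {B, C, E, F, G}.
{D, E, F} has no BCNF violation.
{B, C, E, F, G} has no BCNF violation.

{A, F}; {B, C, E, F, G}; {D, E, F}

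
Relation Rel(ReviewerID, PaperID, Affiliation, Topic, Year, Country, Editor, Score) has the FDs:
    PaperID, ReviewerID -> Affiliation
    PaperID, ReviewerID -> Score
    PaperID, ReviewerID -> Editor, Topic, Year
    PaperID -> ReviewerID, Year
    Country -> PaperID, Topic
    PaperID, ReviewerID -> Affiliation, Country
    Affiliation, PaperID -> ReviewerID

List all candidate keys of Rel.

{Country} is a candidate key since {Country}⁺ = {Affiliation, Country, Editor, PaperID, ReviewerID, Score, Topic, Year} covers every attribute.
{PaperID} is a candidate key since {PaperID}⁺ = {Affiliation, Country, Editor, PaperID, ReviewerID, Score, Topic, Year} covers every attribute.
These are minimal and exhaustive — every other superkey contains one of them.

{Country}, {PaperID}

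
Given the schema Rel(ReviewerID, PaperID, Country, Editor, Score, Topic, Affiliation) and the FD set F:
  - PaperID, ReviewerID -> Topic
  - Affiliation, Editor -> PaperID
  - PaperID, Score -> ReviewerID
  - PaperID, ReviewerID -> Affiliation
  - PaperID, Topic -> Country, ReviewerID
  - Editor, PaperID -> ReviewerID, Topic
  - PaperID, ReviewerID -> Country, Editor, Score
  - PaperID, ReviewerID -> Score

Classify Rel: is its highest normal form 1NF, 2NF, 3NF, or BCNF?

Candidate keys: {Affiliation, Editor}, {Editor, PaperID}, {PaperID, ReviewerID}, {PaperID, Score}, {PaperID, Topic}. Prime attributes: {Affiliation, Editor, PaperID, ReviewerID, Score, Topic}.
The left-hand side of every FD is a superkey, so BCNF is satisfied.

BCNF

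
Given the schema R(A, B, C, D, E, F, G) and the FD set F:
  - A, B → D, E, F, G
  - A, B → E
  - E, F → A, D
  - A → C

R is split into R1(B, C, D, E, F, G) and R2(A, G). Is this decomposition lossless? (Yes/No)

No

The shared attributes are {G} and {G}⁺ = {G}.
Neither R1 nor R2 is contained in that closure, so the decomposition is lossy.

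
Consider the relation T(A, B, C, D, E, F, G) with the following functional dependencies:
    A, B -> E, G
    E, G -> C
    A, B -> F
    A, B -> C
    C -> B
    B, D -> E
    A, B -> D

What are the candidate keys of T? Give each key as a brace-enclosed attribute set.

{A, B}, {A, C}, {A, E, G}

{A} never appears on the right of any FD, so every key must include it.
{A, B}⁺ = {A, B, C, D, E, F, G} — all of the relation — so {A, B} is a candidate key.
{A, C}⁺ = {A, B, C, D, E, F, G} — all of the relation — so {A, C} is a candidate key.
{A, E, G}⁺ = {A, B, C, D, E, F, G} — all of the relation — so {A, E, G} is a candidate key.
These are minimal and exhaustive — every other superkey contains one of them.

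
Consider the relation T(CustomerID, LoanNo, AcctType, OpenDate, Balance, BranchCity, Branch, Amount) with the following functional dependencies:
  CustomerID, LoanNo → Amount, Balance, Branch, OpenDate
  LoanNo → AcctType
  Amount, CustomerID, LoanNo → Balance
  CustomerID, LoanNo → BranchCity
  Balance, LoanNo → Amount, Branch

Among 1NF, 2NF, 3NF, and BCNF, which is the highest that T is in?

1NF

Candidate key: {CustomerID, LoanNo}. Prime attributes: {CustomerID, LoanNo}.
For LoanNo → AcctType we have {LoanNo}⁺ = {AcctType, LoanNo}; {LoanNo} is not a superkey, so BCNF fails.
LoanNo → AcctType has non-prime {AcctType} on the right and a non-superkey on the left, so 3NF fails.
The proper key subset {LoanNo} of {CustomerID, LoanNo} determines non-prime {AcctType}, so the relation is not even in 2NF.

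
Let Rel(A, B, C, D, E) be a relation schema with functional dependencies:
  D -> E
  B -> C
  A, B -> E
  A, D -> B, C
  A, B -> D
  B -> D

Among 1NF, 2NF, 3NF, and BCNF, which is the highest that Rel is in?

1NF

Candidate keys: {A, B}, {A, D}. Prime attributes: {A, B, D}.
D -> E breaks BCNF: {D}⁺ = {D, E}, so {D} is not a superkey.
D -> E has non-prime {E} on the right and a non-superkey on the left, so 3NF fails.
{B} is a proper subset of the key {A, B}, and {B}⁺ contains the non-prime attributes {C, E} — a partial dependency, so 2NF is violated.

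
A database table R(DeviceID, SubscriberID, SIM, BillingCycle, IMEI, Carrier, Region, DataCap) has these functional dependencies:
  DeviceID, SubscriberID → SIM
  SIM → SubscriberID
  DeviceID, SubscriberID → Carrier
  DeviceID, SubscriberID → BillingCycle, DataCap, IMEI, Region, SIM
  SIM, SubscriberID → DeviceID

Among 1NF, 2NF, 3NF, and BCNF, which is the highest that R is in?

Candidate keys: {DeviceID, SubscriberID}, {SIM}. Prime attributes: {DeviceID, SIM, SubscriberID}.
The left-hand side of every FD is a superkey, so BCNF is satisfied.

BCNF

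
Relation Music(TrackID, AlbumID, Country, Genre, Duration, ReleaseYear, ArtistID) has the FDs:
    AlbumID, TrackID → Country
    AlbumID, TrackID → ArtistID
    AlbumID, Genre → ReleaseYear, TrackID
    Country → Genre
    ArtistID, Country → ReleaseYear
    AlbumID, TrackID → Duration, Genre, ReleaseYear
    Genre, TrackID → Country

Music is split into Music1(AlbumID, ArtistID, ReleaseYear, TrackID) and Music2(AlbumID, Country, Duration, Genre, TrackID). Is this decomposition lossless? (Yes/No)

Common attributes: {AlbumID, TrackID}; their closure is {AlbumID, ArtistID, Country, Duration, Genre, ReleaseYear, TrackID}.
Since Music1 ⊆ {AlbumID, ArtistID, Country, Duration, Genre, ReleaseYear, TrackID}, the intersection is a superkey of Music1; the decomposition is lossless.

Yes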